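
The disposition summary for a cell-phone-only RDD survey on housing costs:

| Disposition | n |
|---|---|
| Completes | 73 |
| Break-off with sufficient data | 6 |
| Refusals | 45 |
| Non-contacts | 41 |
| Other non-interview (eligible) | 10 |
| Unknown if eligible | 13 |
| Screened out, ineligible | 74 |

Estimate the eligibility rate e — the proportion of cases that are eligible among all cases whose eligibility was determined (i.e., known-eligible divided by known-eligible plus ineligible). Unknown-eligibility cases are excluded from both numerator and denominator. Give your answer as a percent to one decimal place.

70.3%

Eligible (known) = 73 + 6 + 45 + 41 + 10 = 175
e = 175 / (175 + 74) = 175 / 249 = 0.7028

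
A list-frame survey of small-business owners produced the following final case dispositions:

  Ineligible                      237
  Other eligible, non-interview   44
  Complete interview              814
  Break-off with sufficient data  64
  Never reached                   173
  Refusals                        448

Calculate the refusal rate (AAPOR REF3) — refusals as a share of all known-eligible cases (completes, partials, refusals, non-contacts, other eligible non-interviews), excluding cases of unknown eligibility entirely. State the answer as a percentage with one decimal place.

29.0%

Top = 448
Denominator = 814 + 64 + 448 + 173 + 44 = 1543
REF3 = 448 / 1543 = 0.2903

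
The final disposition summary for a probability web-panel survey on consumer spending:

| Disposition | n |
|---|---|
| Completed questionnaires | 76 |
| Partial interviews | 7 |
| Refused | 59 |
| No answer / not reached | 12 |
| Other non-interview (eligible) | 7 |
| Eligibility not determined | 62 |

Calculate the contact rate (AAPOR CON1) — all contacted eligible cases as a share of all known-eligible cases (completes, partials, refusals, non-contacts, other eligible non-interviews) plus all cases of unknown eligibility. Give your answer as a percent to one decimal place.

66.8%

Top → 76 + 7 + 59 + 7 = 149
Denom → 76 + 7 + 59 + 12 + 7 + 62 = 223
CON1 = 149 / 223 = 0.6682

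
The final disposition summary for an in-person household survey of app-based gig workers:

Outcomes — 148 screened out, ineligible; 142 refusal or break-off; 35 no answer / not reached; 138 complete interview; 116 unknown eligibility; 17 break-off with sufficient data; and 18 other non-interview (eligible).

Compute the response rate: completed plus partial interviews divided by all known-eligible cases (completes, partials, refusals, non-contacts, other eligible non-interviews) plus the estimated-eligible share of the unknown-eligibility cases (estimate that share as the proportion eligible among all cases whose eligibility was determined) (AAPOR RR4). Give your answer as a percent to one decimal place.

35.9%

Num = 138 + 17 = 155
Determined eligible = 138 + 17 + 142 + 35 + 18 = 350
e = 350 / (350 + 148) = 350 / 498 = 0.7028
Eligible share of unknowns = 0.7028 × 116 = 81.52
Denominator = 350 + 81.52 = 431.52
RR4 = 155 / 431.52 = 0.3592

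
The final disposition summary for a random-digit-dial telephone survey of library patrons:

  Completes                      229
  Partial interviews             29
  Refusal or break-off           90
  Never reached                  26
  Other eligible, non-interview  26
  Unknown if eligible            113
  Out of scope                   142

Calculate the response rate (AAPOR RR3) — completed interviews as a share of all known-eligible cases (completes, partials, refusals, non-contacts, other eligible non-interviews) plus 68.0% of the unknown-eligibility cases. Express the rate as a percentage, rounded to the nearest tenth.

Numerator → 229
Known eligible → 229 + 29 + 90 + 26 + 26 = 400
Estimated eligible among unknowns → 0.6800 × 113 = 76.84
Base → 400 + 76.84 = 476.84
RR3 = 229 / 476.84 = 0.4802

48.0%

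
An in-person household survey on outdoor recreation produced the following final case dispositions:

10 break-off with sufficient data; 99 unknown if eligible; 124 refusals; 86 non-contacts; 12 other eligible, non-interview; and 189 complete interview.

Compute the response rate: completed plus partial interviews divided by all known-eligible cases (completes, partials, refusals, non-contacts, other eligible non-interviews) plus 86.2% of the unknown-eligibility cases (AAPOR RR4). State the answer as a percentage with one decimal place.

39.3%

Numerator → 189 + 10 = 199
Known eligible → 189 + 10 + 124 + 86 + 12 = 421
Eligible share of unknowns → 0.8620 × 99 = 85.34
Denom → 421 + 85.34 = 506.34
RR4 = 199 / 506.34 = 0.3930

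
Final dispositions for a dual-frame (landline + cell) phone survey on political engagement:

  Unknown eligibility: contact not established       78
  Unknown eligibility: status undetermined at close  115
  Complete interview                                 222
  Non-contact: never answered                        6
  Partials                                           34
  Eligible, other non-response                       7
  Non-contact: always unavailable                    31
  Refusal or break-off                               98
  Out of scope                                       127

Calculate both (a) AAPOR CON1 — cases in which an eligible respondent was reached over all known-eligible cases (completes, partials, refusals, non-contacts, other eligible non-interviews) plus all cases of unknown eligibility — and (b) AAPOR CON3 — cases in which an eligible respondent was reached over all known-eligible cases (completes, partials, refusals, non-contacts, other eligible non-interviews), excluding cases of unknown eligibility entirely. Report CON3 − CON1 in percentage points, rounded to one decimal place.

Non-contacts = 6 + 31 = 37
Unknown eligibility = 78 + 115 = 193
Numerator → 222 + 34 + 98 + 7 = 361
Denom → 222 + 34 + 98 + 37 + 7 + 193 = 591
CON1 = 361 / 591 = 0.6108
Denom → 222 + 34 + 98 + 37 + 7 = 398
CON3 = 361 / 398 = 0.9070
Difference = 90.70 − 61.08 = 29.62 percentage points

29.6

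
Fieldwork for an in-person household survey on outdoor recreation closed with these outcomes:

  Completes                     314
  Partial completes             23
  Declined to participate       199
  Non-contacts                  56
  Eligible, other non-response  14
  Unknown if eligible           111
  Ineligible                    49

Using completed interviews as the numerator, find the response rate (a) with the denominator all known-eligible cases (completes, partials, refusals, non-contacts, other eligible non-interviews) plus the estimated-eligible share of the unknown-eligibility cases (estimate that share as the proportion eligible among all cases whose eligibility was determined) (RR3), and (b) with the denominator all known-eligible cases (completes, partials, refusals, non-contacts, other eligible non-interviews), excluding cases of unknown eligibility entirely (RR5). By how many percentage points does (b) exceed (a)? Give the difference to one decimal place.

7.5

Top → 314
Known eligible → 314 + 23 + 199 + 56 + 14 = 606
e = 606 / (606 + 49) = 606 / 655 = 0.9252
Estimated eligible among unknowns → 0.9252 × 111 = 102.70
Base → 606 + 102.70 = 708.70
RR3 = 314 / 708.70 = 0.4431
Base → 314 + 23 + 199 + 56 + 14 = 606
RR5 = 314 / 606 = 0.5182
Difference = 51.82 − 44.31 = 7.51 percentage points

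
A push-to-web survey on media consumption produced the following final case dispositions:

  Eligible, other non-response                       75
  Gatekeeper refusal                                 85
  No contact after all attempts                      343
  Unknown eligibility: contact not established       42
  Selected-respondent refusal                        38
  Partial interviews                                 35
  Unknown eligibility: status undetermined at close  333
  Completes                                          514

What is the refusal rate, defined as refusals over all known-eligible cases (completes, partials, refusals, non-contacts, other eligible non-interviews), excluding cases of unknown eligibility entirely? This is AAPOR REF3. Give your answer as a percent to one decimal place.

11.3%

Refused = 85 + 38 = 123
Unknown if eligible = 42 + 333 = 375
Top → 123
Denominator → 514 + 35 + 123 + 343 + 75 = 1090
REF3 = 123 / 1090 = 0.1128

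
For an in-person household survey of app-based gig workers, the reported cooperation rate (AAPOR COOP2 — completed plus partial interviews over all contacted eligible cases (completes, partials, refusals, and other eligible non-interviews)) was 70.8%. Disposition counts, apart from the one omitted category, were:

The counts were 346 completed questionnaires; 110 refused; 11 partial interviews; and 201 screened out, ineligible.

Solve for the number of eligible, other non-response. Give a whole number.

37

Top: 346 + 11 = 357
COOP2 = 357 / D = 0.708
D = 357 / 0.708 = 504.2
Remaining denominator categories sum to 467
eligible, other non-response = 504.2 − 467 ≈ 37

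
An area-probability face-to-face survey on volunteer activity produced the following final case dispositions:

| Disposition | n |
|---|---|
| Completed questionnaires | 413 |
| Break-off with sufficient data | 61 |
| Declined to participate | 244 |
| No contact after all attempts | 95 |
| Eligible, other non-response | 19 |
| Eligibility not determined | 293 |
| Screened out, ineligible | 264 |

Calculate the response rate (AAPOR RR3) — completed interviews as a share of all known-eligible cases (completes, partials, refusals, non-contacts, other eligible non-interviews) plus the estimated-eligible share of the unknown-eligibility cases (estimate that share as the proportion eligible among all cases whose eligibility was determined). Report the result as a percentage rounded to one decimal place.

Top: 413
Eligible (known): 413 + 61 + 244 + 95 + 19 = 832
e = 832 / (832 + 264) = 832 / 1096 = 0.7591
Eligible share of unknowns: 0.7591 × 293 = 222.42
Denom: 832 + 222.42 = 1054.42
RR3 = 413 / 1054.42 = 0.3917

39.2%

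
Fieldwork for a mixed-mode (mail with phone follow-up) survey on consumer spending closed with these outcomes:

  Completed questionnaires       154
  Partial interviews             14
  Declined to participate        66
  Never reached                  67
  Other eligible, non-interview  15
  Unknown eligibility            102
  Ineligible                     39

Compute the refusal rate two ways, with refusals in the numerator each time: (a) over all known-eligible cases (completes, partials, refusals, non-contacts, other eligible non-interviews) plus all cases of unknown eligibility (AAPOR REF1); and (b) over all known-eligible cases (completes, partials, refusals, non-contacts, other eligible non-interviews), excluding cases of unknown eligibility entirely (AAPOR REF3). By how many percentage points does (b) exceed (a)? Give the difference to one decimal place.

5.1

Top: 66
Base: 154 + 14 + 66 + 67 + 15 + 102 = 418
REF1 = 66 / 418 = 0.1579
Base: 154 + 14 + 66 + 67 + 15 = 316
REF3 = 66 / 316 = 0.2089
Difference = 20.89 − 15.79 = 5.10 percentage points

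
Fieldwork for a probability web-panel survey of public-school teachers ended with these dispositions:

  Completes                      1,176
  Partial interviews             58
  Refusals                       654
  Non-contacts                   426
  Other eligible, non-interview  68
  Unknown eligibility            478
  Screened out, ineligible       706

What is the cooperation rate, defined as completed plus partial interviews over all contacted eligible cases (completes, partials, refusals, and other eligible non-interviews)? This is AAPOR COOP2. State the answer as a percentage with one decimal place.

Top: 1176 + 58 = 1234
Denom: 1176 + 58 + 654 + 68 = 1956
COOP2 = 1234 / 1956 = 0.6309

63.1%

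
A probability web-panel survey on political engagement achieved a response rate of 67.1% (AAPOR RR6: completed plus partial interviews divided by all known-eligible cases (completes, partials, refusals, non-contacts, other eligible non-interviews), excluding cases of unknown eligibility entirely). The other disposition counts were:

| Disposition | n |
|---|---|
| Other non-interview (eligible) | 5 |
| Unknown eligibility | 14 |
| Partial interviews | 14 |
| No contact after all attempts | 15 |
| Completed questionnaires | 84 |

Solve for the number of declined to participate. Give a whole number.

Numerator = 84 + 14 = 98
RR6 = 98 / D = 0.671
D = 98 / 0.671 = 146.1
Remaining denominator categories sum to 118
declined to participate = 146.1 − 118 ≈ 28

28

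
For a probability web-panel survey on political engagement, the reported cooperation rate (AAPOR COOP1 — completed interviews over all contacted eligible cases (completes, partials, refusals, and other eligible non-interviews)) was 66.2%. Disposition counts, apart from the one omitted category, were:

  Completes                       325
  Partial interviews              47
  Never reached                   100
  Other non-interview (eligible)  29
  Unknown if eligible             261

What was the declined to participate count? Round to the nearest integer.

90

COOP1 = 325 / D = 0.662
D = 325 / 0.662 = 490.9
Other denominator terms total 401
declined to participate = 490.9 − 401 ≈ 90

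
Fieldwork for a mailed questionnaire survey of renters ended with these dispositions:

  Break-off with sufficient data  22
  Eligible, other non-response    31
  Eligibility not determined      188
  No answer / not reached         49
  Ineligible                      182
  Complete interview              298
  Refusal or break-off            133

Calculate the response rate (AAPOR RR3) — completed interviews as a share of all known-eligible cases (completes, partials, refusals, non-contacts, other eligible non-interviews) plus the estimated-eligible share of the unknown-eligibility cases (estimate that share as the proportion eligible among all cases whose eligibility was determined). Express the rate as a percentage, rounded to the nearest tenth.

44.3%

Top = 298
Known eligible = 298 + 22 + 133 + 49 + 31 = 533
e = 533 / (533 + 182) = 533 / 715 = 0.7455
Estimated eligible among unknowns = 0.7455 × 188 = 140.15
Denominator = 533 + 140.15 = 673.15
RR3 = 298 / 673.15 = 0.4427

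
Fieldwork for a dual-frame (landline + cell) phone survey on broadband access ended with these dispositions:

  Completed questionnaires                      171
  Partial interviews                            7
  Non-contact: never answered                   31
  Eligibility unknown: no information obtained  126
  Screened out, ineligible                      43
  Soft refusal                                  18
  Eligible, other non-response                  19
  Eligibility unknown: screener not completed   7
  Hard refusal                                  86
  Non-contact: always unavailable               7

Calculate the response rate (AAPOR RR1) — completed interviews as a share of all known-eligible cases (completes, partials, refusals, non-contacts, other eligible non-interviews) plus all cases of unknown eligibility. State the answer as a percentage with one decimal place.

36.2%

Refusal or break-off = 86 + 18 = 104
Non-contacts = 31 + 7 = 38
Undetermined eligibility = 7 + 126 = 133
Top: 171
Denom: 171 + 7 + 104 + 38 + 19 + 133 = 472
RR1 = 171 / 472 = 0.3623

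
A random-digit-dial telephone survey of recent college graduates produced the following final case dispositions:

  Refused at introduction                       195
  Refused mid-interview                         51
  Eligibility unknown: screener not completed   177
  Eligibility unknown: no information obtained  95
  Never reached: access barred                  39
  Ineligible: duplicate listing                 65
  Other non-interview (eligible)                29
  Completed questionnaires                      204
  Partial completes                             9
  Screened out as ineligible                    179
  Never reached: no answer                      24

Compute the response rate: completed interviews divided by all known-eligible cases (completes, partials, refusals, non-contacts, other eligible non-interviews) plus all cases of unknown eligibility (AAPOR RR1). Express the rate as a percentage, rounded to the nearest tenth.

24.8%

Refusals = 195 + 51 = 246
No answer / not reached = 24 + 39 = 63
Unknown eligibility = 177 + 95 = 272
Screened out, ineligible = 179 + 65 = 244
Top = 204
Denom = 204 + 9 + 246 + 63 + 29 + 272 = 823
RR1 = 204 / 823 = 0.2479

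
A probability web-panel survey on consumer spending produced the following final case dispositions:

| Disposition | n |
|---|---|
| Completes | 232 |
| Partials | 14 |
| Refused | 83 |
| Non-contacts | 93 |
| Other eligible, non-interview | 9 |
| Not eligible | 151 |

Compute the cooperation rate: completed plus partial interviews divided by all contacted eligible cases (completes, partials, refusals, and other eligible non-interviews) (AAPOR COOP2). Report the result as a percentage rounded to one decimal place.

Top: 232 + 14 = 246
Base: 232 + 14 + 83 + 9 = 338
COOP2 = 246 / 338 = 0.7278

72.8%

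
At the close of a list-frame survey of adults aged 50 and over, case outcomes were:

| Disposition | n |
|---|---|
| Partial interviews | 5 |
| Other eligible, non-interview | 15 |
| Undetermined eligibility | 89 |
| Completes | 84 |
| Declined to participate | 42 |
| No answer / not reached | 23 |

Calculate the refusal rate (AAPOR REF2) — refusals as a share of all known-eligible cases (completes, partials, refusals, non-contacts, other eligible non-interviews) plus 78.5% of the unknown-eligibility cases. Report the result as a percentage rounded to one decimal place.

17.6%

Top = 42
Known eligible = 84 + 5 + 42 + 23 + 15 = 169
Estimated eligible among unknowns = 0.7850 × 89 = 69.87
Base = 169 + 69.87 = 238.87
REF2 = 42 / 238.87 = 0.1758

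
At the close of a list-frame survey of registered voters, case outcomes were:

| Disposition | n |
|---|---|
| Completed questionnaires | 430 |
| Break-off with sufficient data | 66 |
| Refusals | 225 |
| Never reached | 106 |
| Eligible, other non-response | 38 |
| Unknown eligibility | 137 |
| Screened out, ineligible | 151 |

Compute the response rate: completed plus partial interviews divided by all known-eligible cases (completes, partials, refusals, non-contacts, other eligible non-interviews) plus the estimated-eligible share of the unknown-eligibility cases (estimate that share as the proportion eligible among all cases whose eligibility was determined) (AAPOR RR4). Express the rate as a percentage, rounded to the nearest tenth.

Top = 430 + 66 = 496
Eligible (known) = 430 + 66 + 225 + 106 + 38 = 865
e = 865 / (865 + 151) = 865 / 1016 = 0.8514
e × U = 0.8514 × 137 = 116.64
Denominator = 865 + 116.64 = 981.64
RR4 = 496 / 981.64 = 0.5053

50.5%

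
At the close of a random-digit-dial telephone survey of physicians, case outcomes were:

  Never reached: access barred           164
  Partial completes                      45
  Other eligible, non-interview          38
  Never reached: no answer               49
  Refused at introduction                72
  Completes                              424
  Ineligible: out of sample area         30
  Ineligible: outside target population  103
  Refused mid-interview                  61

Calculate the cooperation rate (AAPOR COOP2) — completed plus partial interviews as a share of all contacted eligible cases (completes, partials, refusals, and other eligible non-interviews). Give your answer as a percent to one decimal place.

73.3%

Refusals = 72 + 61 = 133
No answer / not reached = 49 + 164 = 213
Ineligible = 103 + 30 = 133
Num: 424 + 45 = 469
Base: 424 + 45 + 133 + 38 = 640
COOP2 = 469 / 640 = 0.7328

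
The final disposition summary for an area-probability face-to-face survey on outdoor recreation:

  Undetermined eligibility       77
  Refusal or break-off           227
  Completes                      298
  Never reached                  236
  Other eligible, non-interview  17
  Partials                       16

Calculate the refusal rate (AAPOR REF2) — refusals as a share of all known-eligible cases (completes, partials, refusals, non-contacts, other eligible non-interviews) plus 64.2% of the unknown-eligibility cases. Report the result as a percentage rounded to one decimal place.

Top → 227
Known eligible → 298 + 16 + 227 + 236 + 17 = 794
Estimated eligible among unknowns → 0.6420 × 77 = 49.43
Denom → 794 + 49.43 = 843.43
REF2 = 227 / 843.43 = 0.2691

26.9%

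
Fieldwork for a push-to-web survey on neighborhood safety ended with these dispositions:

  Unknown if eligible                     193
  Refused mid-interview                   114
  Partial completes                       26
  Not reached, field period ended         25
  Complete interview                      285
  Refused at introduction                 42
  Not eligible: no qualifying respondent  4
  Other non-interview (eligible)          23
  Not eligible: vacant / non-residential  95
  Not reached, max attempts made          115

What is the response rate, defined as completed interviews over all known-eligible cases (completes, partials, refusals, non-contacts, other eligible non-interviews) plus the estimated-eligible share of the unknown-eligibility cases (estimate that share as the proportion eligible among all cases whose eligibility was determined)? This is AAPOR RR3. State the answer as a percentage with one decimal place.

Refusals = 42 + 114 = 156
Never reached = 25 + 115 = 140
Out of scope = 4 + 95 = 99
Numerator: 285
Known eligible: 285 + 26 + 156 + 140 + 23 = 630
e = 630 / (630 + 99) = 630 / 729 = 0.8642
e × U: 0.8642 × 193 = 166.79
Denom: 630 + 166.79 = 796.79
RR3 = 285 / 796.79 = 0.3577

35.8%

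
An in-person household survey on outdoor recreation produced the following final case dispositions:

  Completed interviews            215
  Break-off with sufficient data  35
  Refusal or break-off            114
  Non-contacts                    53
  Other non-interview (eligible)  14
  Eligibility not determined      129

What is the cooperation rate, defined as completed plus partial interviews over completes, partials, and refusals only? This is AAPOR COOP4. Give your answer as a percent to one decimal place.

Numerator = 215 + 35 = 250
Base = 215 + 35 + 114 = 364
COOP4 = 250 / 364 = 0.6868

68.7%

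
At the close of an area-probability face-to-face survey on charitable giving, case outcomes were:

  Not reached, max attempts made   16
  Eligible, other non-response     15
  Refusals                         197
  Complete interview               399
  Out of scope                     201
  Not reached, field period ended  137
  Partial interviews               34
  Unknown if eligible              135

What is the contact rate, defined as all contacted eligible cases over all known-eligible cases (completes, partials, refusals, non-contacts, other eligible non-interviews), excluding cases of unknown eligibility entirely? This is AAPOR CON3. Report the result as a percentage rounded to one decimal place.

No answer / not reached = 137 + 16 = 153
Numerator = 399 + 34 + 197 + 15 = 645
Base = 399 + 34 + 197 + 153 + 15 = 798
CON3 = 645 / 798 = 0.8083

80.8%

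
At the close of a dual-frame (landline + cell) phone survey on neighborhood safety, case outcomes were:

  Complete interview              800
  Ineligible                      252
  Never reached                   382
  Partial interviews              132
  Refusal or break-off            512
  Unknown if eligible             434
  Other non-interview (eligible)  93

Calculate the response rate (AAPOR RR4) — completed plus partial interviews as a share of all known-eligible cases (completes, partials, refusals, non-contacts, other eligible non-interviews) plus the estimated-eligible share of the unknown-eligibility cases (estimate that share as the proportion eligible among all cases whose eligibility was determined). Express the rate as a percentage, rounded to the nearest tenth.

40.5%

Num: 800 + 132 = 932
Eligible (known): 800 + 132 + 512 + 382 + 93 = 1919
e = 1919 / (1919 + 252) = 1919 / 2171 = 0.8839
Estimated eligible among unknowns: 0.8839 × 434 = 383.61
Base: 1919 + 383.61 = 2302.61
RR4 = 932 / 2302.61 = 0.4048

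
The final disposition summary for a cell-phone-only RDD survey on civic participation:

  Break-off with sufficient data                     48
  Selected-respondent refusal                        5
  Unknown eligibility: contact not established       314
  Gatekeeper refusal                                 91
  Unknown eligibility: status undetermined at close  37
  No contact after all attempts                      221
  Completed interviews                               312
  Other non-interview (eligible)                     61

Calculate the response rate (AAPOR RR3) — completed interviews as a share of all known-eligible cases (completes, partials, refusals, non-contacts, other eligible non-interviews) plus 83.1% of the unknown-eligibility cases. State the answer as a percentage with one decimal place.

Refused = 91 + 5 = 96
Unknown if eligible = 314 + 37 = 351
Num: 312
Known eligible: 312 + 48 + 96 + 221 + 61 = 738
e × U: 0.8310 × 351 = 291.68
Denom: 738 + 291.68 = 1029.68
RR3 = 312 / 1029.68 = 0.3030

30.3%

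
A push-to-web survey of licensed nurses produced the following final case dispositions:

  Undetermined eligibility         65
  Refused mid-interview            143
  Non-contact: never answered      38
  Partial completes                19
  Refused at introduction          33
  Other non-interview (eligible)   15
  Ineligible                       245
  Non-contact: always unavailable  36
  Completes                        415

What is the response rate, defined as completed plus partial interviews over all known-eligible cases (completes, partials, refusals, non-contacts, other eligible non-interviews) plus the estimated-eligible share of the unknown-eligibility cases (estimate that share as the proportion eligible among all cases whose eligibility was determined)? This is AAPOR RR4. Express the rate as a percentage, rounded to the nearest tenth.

58.1%

Refusals = 33 + 143 = 176
No answer / not reached = 38 + 36 = 74
Numerator = 415 + 19 = 434
Eligible (known) = 415 + 19 + 176 + 74 + 15 = 699
e = 699 / (699 + 245) = 699 / 944 = 0.7405
Estimated eligible among unknowns = 0.7405 × 65 = 48.13
Denom = 699 + 48.13 = 747.13
RR4 = 434 / 747.13 = 0.5809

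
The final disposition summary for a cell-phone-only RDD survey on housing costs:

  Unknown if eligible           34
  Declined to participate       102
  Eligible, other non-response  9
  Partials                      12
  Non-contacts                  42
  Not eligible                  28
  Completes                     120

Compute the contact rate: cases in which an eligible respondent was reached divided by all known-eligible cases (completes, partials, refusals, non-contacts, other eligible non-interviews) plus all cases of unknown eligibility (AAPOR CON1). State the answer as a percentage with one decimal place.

76.2%

Num: 120 + 12 + 102 + 9 = 243
Denom: 120 + 12 + 102 + 42 + 9 + 34 = 319
CON1 = 243 / 319 = 0.7618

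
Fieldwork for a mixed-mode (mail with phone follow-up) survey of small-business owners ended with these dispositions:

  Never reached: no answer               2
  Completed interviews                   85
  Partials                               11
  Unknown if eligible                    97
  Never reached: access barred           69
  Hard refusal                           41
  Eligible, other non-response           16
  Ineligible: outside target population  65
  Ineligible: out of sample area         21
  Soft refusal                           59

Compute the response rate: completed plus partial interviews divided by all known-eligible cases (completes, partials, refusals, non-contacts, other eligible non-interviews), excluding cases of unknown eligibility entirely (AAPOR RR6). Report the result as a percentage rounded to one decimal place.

33.9%

Refusals = 41 + 59 = 100
Non-contacts = 2 + 69 = 71
Not eligible = 65 + 21 = 86
Numerator: 85 + 11 = 96
Denom: 85 + 11 + 100 + 71 + 16 = 283
RR6 = 96 / 283 = 0.3392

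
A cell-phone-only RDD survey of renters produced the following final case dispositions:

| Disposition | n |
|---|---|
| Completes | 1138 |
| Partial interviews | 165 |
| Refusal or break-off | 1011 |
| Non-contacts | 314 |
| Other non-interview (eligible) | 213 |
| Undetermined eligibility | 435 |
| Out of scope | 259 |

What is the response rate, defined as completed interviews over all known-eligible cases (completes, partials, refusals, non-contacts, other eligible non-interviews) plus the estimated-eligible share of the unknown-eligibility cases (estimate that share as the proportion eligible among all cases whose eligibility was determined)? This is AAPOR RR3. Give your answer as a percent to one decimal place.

Num → 1138
Known eligible → 1138 + 165 + 1011 + 314 + 213 = 2841
e = 2841 / (2841 + 259) = 2841 / 3100 = 0.9165
Estimated eligible among unknowns → 0.9165 × 435 = 398.68
Denominator → 2841 + 398.68 = 3239.68
RR3 = 1138 / 3239.68 = 0.3513

35.1%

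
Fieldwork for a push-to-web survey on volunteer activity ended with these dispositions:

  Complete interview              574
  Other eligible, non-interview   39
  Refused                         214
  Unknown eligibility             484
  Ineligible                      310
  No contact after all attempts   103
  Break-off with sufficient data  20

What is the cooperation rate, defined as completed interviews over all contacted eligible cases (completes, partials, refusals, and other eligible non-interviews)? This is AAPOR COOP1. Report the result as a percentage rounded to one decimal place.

67.8%

Top → 574
Denom → 574 + 20 + 214 + 39 = 847
COOP1 = 574 / 847 = 0.6777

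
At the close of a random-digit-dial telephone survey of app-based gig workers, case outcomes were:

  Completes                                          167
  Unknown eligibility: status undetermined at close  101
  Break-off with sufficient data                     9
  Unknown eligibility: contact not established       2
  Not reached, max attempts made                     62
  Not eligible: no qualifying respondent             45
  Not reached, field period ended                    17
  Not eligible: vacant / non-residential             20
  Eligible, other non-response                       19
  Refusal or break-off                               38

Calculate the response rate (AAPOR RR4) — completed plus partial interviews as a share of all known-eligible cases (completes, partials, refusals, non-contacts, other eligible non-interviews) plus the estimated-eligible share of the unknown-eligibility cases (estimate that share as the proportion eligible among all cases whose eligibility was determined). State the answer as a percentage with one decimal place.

44.3%

Never reached = 17 + 62 = 79
Unknown eligibility = 2 + 101 = 103
Out of scope = 45 + 20 = 65
Num → 167 + 9 = 176
Known eligible → 167 + 9 + 38 + 79 + 19 = 312
e = 312 / (312 + 65) = 312 / 377 = 0.8276
Estimated eligible among unknowns → 0.8276 × 103 = 85.24
Denom → 312 + 85.24 = 397.24
RR4 = 176 / 397.24 = 0.4431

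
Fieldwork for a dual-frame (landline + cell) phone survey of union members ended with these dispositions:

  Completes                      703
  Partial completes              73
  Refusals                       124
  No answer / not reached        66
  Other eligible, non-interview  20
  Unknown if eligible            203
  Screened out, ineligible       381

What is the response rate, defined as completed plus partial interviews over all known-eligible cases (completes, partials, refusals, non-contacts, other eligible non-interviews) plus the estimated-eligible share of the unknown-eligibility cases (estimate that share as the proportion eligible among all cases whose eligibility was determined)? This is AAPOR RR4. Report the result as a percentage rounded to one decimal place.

68.5%

Top: 703 + 73 = 776
Determined eligible: 703 + 73 + 124 + 66 + 20 = 986
e = 986 / (986 + 381) = 986 / 1367 = 0.7213
e × U: 0.7213 × 203 = 146.42
Base: 986 + 146.42 = 1132.42
RR4 = 776 / 1132.42 = 0.6853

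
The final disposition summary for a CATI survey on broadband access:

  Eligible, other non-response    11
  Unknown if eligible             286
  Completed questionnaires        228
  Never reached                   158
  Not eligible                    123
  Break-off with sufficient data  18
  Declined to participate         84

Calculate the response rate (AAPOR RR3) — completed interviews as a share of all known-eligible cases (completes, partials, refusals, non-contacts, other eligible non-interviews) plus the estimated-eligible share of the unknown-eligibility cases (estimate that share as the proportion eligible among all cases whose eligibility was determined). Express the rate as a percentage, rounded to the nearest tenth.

Num → 228
Known eligible → 228 + 18 + 84 + 158 + 11 = 499
e = 499 / (499 + 123) = 499 / 622 = 0.8023
Eligible share of unknowns → 0.8023 × 286 = 229.46
Base → 499 + 229.46 = 728.46
RR3 = 228 / 728.46 = 0.3130

31.3%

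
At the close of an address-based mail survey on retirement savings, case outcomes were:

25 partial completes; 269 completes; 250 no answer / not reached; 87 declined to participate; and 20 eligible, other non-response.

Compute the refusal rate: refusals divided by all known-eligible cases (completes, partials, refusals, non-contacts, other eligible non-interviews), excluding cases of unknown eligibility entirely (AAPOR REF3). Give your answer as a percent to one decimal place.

Num = 87
Base = 269 + 25 + 87 + 250 + 20 = 651
REF3 = 87 / 651 = 0.1336

13.4%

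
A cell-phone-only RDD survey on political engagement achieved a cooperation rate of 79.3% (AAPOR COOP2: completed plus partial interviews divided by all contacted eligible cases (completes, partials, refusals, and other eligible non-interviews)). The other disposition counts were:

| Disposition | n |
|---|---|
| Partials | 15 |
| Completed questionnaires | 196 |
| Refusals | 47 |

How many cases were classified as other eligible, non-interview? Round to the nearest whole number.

Numerator → 196 + 15 = 211
COOP2 = 211 / D = 0.793
D = 211 / 0.793 = 266.1
Rest of base = 258
other eligible, non-interview = 266.1 − 258 ≈ 8

8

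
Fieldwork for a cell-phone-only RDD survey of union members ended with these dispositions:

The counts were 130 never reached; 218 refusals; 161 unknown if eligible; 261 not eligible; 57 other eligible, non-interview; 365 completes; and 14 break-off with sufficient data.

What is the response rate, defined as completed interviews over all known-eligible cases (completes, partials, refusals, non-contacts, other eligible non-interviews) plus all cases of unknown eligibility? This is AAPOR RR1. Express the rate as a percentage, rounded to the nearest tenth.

Numerator → 365
Base → 365 + 14 + 218 + 130 + 57 + 161 = 945
RR1 = 365 / 945 = 0.3862

38.6%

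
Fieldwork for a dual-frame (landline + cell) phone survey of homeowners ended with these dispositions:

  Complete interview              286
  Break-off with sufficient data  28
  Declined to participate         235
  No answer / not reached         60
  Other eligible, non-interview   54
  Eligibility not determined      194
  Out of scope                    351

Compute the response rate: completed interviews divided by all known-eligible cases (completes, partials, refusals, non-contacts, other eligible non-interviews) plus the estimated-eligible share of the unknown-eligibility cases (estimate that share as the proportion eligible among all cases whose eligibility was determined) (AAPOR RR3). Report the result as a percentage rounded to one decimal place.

Num = 286
Known eligible = 286 + 28 + 235 + 60 + 54 = 663
e = 663 / (663 + 351) = 663 / 1014 = 0.6538
e × U = 0.6538 × 194 = 126.84
Denominator = 663 + 126.84 = 789.84
RR3 = 286 / 789.84 = 0.3621

36.2%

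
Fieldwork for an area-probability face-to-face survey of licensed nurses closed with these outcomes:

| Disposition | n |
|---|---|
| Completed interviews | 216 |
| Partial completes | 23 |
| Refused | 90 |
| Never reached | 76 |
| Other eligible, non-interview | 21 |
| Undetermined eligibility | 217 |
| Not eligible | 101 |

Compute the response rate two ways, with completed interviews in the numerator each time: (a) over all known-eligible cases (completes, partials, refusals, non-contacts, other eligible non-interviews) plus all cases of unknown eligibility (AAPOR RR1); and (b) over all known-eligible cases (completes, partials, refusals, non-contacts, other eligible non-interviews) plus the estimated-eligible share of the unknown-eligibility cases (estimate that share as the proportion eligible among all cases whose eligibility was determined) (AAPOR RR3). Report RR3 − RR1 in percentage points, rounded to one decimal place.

Top: 216
Denom: 216 + 23 + 90 + 76 + 21 + 217 = 643
RR1 = 216 / 643 = 0.3359
Determined eligible: 216 + 23 + 90 + 76 + 21 = 426
e = 426 / (426 + 101) = 426 / 527 = 0.8083
Eligible share of unknowns: 0.8083 × 217 = 175.40
Denom: 426 + 175.40 = 601.40
RR3 = 216 / 601.40 = 0.3592
Difference = 35.92 − 33.59 = 2.33 percentage points

2.3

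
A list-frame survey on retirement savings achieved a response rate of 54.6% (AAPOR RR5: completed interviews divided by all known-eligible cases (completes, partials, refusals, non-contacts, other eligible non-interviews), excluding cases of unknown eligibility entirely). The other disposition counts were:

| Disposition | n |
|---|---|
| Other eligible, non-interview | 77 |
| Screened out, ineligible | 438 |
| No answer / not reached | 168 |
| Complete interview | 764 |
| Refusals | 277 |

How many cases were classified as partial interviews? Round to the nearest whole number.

113

RR5 = 764 / D = 0.546
D = 764 / 0.546 = 1399.3
Rest of base = 1286
partial interviews = 1399.3 − 1286 ≈ 113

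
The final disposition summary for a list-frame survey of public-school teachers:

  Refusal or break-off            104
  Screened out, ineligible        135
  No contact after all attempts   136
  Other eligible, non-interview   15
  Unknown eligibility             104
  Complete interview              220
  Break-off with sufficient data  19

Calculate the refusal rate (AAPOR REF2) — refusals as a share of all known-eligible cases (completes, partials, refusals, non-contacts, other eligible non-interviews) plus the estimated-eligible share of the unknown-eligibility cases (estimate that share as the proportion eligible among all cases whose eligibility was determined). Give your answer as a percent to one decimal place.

Num: 104
Determined eligible: 220 + 19 + 104 + 136 + 15 = 494
e = 494 / (494 + 135) = 494 / 629 = 0.7854
e × U: 0.7854 × 104 = 81.68
Denom: 494 + 81.68 = 575.68
REF2 = 104 / 575.68 = 0.1807

18.1%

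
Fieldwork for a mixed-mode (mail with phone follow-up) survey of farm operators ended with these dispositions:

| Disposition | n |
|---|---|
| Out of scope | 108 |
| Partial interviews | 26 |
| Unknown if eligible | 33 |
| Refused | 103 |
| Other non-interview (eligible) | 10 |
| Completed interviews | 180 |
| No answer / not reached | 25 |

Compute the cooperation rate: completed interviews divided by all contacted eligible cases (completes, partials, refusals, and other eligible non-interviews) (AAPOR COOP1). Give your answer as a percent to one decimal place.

Top = 180
Denom = 180 + 26 + 103 + 10 = 319
COOP1 = 180 / 319 = 0.5643

56.4%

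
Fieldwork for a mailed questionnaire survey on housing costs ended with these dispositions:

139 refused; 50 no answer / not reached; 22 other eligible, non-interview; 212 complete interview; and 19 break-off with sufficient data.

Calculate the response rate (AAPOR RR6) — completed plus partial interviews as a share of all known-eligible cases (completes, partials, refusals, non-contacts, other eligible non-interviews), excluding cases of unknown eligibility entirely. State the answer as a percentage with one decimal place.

52.3%

Numerator → 212 + 19 = 231
Denom → 212 + 19 + 139 + 50 + 22 = 442
RR6 = 231 / 442 = 0.5226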